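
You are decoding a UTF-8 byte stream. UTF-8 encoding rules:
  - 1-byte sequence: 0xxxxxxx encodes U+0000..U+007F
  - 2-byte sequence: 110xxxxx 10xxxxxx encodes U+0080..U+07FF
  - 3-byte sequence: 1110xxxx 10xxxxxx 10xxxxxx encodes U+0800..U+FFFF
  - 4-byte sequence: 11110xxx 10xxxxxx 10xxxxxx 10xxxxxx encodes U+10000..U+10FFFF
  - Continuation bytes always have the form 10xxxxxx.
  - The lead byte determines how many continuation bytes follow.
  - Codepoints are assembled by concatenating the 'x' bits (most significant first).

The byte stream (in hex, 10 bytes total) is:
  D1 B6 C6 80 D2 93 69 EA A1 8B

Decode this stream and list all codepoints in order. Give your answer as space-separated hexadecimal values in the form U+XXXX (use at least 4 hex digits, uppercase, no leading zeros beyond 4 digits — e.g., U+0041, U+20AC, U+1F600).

Answer: U+0476 U+0180 U+0493 U+0069 U+A84B

Derivation:
Byte[0]=D1: 2-byte lead, need 1 cont bytes. acc=0x11
Byte[1]=B6: continuation. acc=(acc<<6)|0x36=0x476
Completed: cp=U+0476 (starts at byte 0)
Byte[2]=C6: 2-byte lead, need 1 cont bytes. acc=0x6
Byte[3]=80: continuation. acc=(acc<<6)|0x00=0x180
Completed: cp=U+0180 (starts at byte 2)
Byte[4]=D2: 2-byte lead, need 1 cont bytes. acc=0x12
Byte[5]=93: continuation. acc=(acc<<6)|0x13=0x493
Completed: cp=U+0493 (starts at byte 4)
Byte[6]=69: 1-byte ASCII. cp=U+0069
Byte[7]=EA: 3-byte lead, need 2 cont bytes. acc=0xA
Byte[8]=A1: continuation. acc=(acc<<6)|0x21=0x2A1
Byte[9]=8B: continuation. acc=(acc<<6)|0x0B=0xA84B
Completed: cp=U+A84B (starts at byte 7)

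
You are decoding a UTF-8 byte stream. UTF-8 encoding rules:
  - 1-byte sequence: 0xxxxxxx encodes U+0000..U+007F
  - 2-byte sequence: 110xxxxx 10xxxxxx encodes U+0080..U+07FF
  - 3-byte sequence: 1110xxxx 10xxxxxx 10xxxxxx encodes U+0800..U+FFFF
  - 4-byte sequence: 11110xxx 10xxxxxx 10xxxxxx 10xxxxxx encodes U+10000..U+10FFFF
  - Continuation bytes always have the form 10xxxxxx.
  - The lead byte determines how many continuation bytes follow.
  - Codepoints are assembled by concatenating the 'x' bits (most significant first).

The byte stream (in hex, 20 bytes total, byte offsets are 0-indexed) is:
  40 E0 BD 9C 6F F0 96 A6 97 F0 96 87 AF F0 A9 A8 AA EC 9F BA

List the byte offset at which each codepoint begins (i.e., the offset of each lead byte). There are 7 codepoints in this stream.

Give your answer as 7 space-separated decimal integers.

Answer: 0 1 4 5 9 13 17

Derivation:
Byte[0]=40: 1-byte ASCII. cp=U+0040
Byte[1]=E0: 3-byte lead, need 2 cont bytes. acc=0x0
Byte[2]=BD: continuation. acc=(acc<<6)|0x3D=0x3D
Byte[3]=9C: continuation. acc=(acc<<6)|0x1C=0xF5C
Completed: cp=U+0F5C (starts at byte 1)
Byte[4]=6F: 1-byte ASCII. cp=U+006F
Byte[5]=F0: 4-byte lead, need 3 cont bytes. acc=0x0
Byte[6]=96: continuation. acc=(acc<<6)|0x16=0x16
Byte[7]=A6: continuation. acc=(acc<<6)|0x26=0x5A6
Byte[8]=97: continuation. acc=(acc<<6)|0x17=0x16997
Completed: cp=U+16997 (starts at byte 5)
Byte[9]=F0: 4-byte lead, need 3 cont bytes. acc=0x0
Byte[10]=96: continuation. acc=(acc<<6)|0x16=0x16
Byte[11]=87: continuation. acc=(acc<<6)|0x07=0x587
Byte[12]=AF: continuation. acc=(acc<<6)|0x2F=0x161EF
Completed: cp=U+161EF (starts at byte 9)
Byte[13]=F0: 4-byte lead, need 3 cont bytes. acc=0x0
Byte[14]=A9: continuation. acc=(acc<<6)|0x29=0x29
Byte[15]=A8: continuation. acc=(acc<<6)|0x28=0xA68
Byte[16]=AA: continuation. acc=(acc<<6)|0x2A=0x29A2A
Completed: cp=U+29A2A (starts at byte 13)
Byte[17]=EC: 3-byte lead, need 2 cont bytes. acc=0xC
Byte[18]=9F: continuation. acc=(acc<<6)|0x1F=0x31F
Byte[19]=BA: continuation. acc=(acc<<6)|0x3A=0xC7FA
Completed: cp=U+C7FA (starts at byte 17)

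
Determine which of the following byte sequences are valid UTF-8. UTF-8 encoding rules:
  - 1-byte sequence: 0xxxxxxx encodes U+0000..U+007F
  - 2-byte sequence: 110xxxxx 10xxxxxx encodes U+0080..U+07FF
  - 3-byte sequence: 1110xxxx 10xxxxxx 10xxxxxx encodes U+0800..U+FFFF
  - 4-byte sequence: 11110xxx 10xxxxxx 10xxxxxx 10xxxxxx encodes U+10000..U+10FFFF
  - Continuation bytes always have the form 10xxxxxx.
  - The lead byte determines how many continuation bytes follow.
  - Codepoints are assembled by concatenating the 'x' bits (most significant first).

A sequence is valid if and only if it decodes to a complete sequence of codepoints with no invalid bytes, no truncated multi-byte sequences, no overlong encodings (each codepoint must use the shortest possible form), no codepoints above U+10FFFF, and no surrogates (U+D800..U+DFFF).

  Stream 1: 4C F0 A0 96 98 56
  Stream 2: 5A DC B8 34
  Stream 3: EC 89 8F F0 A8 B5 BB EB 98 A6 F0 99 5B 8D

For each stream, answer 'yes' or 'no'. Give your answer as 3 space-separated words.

Answer: yes yes no

Derivation:
Stream 1: decodes cleanly. VALID
Stream 2: decodes cleanly. VALID
Stream 3: error at byte offset 12. INVALID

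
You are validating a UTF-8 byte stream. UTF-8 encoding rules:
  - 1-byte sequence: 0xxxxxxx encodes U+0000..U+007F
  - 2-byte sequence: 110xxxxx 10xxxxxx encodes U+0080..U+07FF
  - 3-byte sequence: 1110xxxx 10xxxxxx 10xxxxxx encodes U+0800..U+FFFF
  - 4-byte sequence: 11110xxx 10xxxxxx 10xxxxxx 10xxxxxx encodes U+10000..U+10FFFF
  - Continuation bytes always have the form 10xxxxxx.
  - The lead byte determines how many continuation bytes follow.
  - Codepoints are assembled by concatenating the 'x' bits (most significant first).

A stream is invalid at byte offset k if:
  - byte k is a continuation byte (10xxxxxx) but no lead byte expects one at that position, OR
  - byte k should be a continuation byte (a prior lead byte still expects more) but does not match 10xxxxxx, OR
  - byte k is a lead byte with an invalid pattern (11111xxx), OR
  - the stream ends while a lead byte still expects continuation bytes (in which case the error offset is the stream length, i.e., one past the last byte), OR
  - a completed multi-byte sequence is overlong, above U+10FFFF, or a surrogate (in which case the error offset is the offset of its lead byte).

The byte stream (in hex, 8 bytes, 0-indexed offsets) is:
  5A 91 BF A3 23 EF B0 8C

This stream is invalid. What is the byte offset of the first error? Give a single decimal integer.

Answer: 1

Derivation:
Byte[0]=5A: 1-byte ASCII. cp=U+005A
Byte[1]=91: INVALID lead byte (not 0xxx/110x/1110/11110)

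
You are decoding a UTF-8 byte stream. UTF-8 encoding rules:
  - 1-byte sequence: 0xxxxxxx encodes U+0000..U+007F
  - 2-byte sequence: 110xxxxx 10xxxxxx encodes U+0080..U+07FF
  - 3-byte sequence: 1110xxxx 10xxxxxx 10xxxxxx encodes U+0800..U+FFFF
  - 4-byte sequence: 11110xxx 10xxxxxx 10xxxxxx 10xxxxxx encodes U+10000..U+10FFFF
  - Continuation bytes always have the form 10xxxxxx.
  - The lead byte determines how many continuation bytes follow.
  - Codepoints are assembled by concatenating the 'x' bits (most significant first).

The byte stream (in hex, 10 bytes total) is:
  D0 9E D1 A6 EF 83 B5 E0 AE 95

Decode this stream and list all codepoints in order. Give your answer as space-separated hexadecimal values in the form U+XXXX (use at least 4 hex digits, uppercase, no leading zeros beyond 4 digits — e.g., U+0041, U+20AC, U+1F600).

Byte[0]=D0: 2-byte lead, need 1 cont bytes. acc=0x10
Byte[1]=9E: continuation. acc=(acc<<6)|0x1E=0x41E
Completed: cp=U+041E (starts at byte 0)
Byte[2]=D1: 2-byte lead, need 1 cont bytes. acc=0x11
Byte[3]=A6: continuation. acc=(acc<<6)|0x26=0x466
Completed: cp=U+0466 (starts at byte 2)
Byte[4]=EF: 3-byte lead, need 2 cont bytes. acc=0xF
Byte[5]=83: continuation. acc=(acc<<6)|0x03=0x3C3
Byte[6]=B5: continuation. acc=(acc<<6)|0x35=0xF0F5
Completed: cp=U+F0F5 (starts at byte 4)
Byte[7]=E0: 3-byte lead, need 2 cont bytes. acc=0x0
Byte[8]=AE: continuation. acc=(acc<<6)|0x2E=0x2E
Byte[9]=95: continuation. acc=(acc<<6)|0x15=0xB95
Completed: cp=U+0B95 (starts at byte 7)

Answer: U+041E U+0466 U+F0F5 U+0B95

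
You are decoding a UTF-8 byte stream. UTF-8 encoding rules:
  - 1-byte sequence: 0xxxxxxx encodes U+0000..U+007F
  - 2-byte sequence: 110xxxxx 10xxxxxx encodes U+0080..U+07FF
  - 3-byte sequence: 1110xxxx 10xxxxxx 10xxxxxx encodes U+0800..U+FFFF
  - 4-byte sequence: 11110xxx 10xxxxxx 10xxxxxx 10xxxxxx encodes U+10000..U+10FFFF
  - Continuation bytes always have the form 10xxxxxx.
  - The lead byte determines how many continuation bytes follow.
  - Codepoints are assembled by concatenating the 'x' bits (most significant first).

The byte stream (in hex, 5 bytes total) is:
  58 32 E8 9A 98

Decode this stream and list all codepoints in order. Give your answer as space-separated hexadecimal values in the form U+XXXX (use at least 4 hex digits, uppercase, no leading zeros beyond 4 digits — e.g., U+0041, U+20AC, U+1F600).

Byte[0]=58: 1-byte ASCII. cp=U+0058
Byte[1]=32: 1-byte ASCII. cp=U+0032
Byte[2]=E8: 3-byte lead, need 2 cont bytes. acc=0x8
Byte[3]=9A: continuation. acc=(acc<<6)|0x1A=0x21A
Byte[4]=98: continuation. acc=(acc<<6)|0x18=0x8698
Completed: cp=U+8698 (starts at byte 2)

Answer: U+0058 U+0032 U+8698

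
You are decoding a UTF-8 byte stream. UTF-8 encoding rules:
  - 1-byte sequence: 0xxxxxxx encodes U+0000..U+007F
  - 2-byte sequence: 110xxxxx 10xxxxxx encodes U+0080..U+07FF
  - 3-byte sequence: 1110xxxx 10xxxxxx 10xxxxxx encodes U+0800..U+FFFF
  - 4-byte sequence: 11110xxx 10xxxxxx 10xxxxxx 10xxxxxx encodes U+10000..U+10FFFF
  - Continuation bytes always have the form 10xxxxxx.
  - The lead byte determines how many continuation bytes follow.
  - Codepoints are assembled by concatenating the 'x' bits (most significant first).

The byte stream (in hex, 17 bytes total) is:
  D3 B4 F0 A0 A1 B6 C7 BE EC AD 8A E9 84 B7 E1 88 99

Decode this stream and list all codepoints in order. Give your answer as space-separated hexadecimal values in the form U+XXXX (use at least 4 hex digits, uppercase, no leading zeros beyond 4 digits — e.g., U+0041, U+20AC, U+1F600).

Answer: U+04F4 U+20876 U+01FE U+CB4A U+9137 U+1219

Derivation:
Byte[0]=D3: 2-byte lead, need 1 cont bytes. acc=0x13
Byte[1]=B4: continuation. acc=(acc<<6)|0x34=0x4F4
Completed: cp=U+04F4 (starts at byte 0)
Byte[2]=F0: 4-byte lead, need 3 cont bytes. acc=0x0
Byte[3]=A0: continuation. acc=(acc<<6)|0x20=0x20
Byte[4]=A1: continuation. acc=(acc<<6)|0x21=0x821
Byte[5]=B6: continuation. acc=(acc<<6)|0x36=0x20876
Completed: cp=U+20876 (starts at byte 2)
Byte[6]=C7: 2-byte lead, need 1 cont bytes. acc=0x7
Byte[7]=BE: continuation. acc=(acc<<6)|0x3E=0x1FE
Completed: cp=U+01FE (starts at byte 6)
Byte[8]=EC: 3-byte lead, need 2 cont bytes. acc=0xC
Byte[9]=AD: continuation. acc=(acc<<6)|0x2D=0x32D
Byte[10]=8A: continuation. acc=(acc<<6)|0x0A=0xCB4A
Completed: cp=U+CB4A (starts at byte 8)
Byte[11]=E9: 3-byte lead, need 2 cont bytes. acc=0x9
Byte[12]=84: continuation. acc=(acc<<6)|0x04=0x244
Byte[13]=B7: continuation. acc=(acc<<6)|0x37=0x9137
Completed: cp=U+9137 (starts at byte 11)
Byte[14]=E1: 3-byte lead, need 2 cont bytes. acc=0x1
Byte[15]=88: continuation. acc=(acc<<6)|0x08=0x48
Byte[16]=99: continuation. acc=(acc<<6)|0x19=0x1219
Completed: cp=U+1219 (starts at byte 14)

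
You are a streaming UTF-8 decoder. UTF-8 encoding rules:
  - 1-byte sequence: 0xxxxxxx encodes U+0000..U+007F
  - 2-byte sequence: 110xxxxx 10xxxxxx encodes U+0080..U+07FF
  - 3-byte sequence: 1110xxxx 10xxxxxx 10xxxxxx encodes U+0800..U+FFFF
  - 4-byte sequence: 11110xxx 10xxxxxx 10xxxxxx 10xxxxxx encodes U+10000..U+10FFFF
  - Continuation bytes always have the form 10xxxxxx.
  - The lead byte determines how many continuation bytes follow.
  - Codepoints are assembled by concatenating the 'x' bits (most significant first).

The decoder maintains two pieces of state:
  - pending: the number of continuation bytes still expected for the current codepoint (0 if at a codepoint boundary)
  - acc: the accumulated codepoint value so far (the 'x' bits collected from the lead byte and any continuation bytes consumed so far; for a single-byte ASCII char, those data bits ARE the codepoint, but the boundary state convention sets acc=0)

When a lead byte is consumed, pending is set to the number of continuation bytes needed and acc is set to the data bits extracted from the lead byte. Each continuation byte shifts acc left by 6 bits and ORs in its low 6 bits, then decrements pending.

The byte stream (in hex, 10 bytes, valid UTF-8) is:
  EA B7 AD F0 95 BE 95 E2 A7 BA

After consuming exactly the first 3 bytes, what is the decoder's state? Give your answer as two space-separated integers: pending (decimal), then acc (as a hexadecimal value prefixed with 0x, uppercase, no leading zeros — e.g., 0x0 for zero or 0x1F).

Byte[0]=EA: 3-byte lead. pending=2, acc=0xA
Byte[1]=B7: continuation. acc=(acc<<6)|0x37=0x2B7, pending=1
Byte[2]=AD: continuation. acc=(acc<<6)|0x2D=0xADED, pending=0

Answer: 0 0xADED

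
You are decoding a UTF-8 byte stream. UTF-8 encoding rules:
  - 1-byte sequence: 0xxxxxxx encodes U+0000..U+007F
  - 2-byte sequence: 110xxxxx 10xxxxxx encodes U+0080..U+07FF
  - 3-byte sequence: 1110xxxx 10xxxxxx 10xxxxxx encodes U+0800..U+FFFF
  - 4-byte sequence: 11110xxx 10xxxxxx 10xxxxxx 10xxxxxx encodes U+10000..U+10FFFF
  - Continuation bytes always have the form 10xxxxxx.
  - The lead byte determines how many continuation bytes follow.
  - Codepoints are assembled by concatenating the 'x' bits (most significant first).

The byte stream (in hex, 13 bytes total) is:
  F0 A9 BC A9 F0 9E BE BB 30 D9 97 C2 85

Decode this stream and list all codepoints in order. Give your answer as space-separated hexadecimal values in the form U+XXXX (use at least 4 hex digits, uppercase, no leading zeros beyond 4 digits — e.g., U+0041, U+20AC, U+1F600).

Byte[0]=F0: 4-byte lead, need 3 cont bytes. acc=0x0
Byte[1]=A9: continuation. acc=(acc<<6)|0x29=0x29
Byte[2]=BC: continuation. acc=(acc<<6)|0x3C=0xA7C
Byte[3]=A9: continuation. acc=(acc<<6)|0x29=0x29F29
Completed: cp=U+29F29 (starts at byte 0)
Byte[4]=F0: 4-byte lead, need 3 cont bytes. acc=0x0
Byte[5]=9E: continuation. acc=(acc<<6)|0x1E=0x1E
Byte[6]=BE: continuation. acc=(acc<<6)|0x3E=0x7BE
Byte[7]=BB: continuation. acc=(acc<<6)|0x3B=0x1EFBB
Completed: cp=U+1EFBB (starts at byte 4)
Byte[8]=30: 1-byte ASCII. cp=U+0030
Byte[9]=D9: 2-byte lead, need 1 cont bytes. acc=0x19
Byte[10]=97: continuation. acc=(acc<<6)|0x17=0x657
Completed: cp=U+0657 (starts at byte 9)
Byte[11]=C2: 2-byte lead, need 1 cont bytes. acc=0x2
Byte[12]=85: continuation. acc=(acc<<6)|0x05=0x85
Completed: cp=U+0085 (starts at byte 11)

Answer: U+29F29 U+1EFBB U+0030 U+0657 U+0085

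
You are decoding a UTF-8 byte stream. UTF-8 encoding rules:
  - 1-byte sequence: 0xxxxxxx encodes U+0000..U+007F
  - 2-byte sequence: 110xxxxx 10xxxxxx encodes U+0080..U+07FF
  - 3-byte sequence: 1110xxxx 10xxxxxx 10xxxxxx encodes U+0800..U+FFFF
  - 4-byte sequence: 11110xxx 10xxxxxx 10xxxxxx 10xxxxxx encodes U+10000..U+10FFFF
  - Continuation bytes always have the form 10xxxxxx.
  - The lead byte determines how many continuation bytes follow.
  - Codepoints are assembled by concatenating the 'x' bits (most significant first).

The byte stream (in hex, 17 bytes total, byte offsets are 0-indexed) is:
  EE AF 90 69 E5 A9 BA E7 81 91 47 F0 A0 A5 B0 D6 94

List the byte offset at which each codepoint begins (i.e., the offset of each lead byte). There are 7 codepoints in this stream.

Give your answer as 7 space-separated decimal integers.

Answer: 0 3 4 7 10 11 15

Derivation:
Byte[0]=EE: 3-byte lead, need 2 cont bytes. acc=0xE
Byte[1]=AF: continuation. acc=(acc<<6)|0x2F=0x3AF
Byte[2]=90: continuation. acc=(acc<<6)|0x10=0xEBD0
Completed: cp=U+EBD0 (starts at byte 0)
Byte[3]=69: 1-byte ASCII. cp=U+0069
Byte[4]=E5: 3-byte lead, need 2 cont bytes. acc=0x5
Byte[5]=A9: continuation. acc=(acc<<6)|0x29=0x169
Byte[6]=BA: continuation. acc=(acc<<6)|0x3A=0x5A7A
Completed: cp=U+5A7A (starts at byte 4)
Byte[7]=E7: 3-byte lead, need 2 cont bytes. acc=0x7
Byte[8]=81: continuation. acc=(acc<<6)|0x01=0x1C1
Byte[9]=91: continuation. acc=(acc<<6)|0x11=0x7051
Completed: cp=U+7051 (starts at byte 7)
Byte[10]=47: 1-byte ASCII. cp=U+0047
Byte[11]=F0: 4-byte lead, need 3 cont bytes. acc=0x0
Byte[12]=A0: continuation. acc=(acc<<6)|0x20=0x20
Byte[13]=A5: continuation. acc=(acc<<6)|0x25=0x825
Byte[14]=B0: continuation. acc=(acc<<6)|0x30=0x20970
Completed: cp=U+20970 (starts at byte 11)
Byte[15]=D6: 2-byte lead, need 1 cont bytes. acc=0x16
Byte[16]=94: continuation. acc=(acc<<6)|0x14=0x594
Completed: cp=U+0594 (starts at byte 15)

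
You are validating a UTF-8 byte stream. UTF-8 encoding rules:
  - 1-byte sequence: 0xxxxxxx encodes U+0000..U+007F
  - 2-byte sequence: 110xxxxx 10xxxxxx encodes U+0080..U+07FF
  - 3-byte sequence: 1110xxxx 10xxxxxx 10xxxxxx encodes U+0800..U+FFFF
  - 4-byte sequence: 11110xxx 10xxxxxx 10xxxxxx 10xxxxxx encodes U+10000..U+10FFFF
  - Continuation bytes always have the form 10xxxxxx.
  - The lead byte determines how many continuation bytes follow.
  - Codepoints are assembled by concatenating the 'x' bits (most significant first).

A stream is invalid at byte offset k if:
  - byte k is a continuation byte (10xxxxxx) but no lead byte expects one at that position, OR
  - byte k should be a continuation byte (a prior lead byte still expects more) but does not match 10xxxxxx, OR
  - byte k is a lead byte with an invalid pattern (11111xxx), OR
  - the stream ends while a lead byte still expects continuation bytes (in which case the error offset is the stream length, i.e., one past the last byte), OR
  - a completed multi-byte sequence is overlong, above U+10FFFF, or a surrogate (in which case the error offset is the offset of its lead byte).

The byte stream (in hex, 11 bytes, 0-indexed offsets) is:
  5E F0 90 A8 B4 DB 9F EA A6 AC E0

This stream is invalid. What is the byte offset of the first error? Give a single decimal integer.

Byte[0]=5E: 1-byte ASCII. cp=U+005E
Byte[1]=F0: 4-byte lead, need 3 cont bytes. acc=0x0
Byte[2]=90: continuation. acc=(acc<<6)|0x10=0x10
Byte[3]=A8: continuation. acc=(acc<<6)|0x28=0x428
Byte[4]=B4: continuation. acc=(acc<<6)|0x34=0x10A34
Completed: cp=U+10A34 (starts at byte 1)
Byte[5]=DB: 2-byte lead, need 1 cont bytes. acc=0x1B
Byte[6]=9F: continuation. acc=(acc<<6)|0x1F=0x6DF
Completed: cp=U+06DF (starts at byte 5)
Byte[7]=EA: 3-byte lead, need 2 cont bytes. acc=0xA
Byte[8]=A6: continuation. acc=(acc<<6)|0x26=0x2A6
Byte[9]=AC: continuation. acc=(acc<<6)|0x2C=0xA9AC
Completed: cp=U+A9AC (starts at byte 7)
Byte[10]=E0: 3-byte lead, need 2 cont bytes. acc=0x0
Byte[11]: stream ended, expected continuation. INVALID

Answer: 11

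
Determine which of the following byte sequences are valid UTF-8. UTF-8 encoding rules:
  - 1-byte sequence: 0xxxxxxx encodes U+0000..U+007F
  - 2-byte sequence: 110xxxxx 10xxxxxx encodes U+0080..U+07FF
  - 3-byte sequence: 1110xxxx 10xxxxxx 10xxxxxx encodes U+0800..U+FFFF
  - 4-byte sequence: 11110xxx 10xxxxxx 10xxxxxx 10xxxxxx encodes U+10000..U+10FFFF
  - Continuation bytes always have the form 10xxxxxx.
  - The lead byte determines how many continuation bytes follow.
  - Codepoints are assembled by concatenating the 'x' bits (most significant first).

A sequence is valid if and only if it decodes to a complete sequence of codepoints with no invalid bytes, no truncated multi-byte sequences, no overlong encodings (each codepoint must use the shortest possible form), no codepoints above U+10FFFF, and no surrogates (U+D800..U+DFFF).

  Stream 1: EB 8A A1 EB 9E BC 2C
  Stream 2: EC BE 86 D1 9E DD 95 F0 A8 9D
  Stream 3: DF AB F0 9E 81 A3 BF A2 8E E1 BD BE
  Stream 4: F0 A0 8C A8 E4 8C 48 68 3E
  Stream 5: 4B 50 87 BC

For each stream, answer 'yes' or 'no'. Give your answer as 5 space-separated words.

Answer: yes no no no no

Derivation:
Stream 1: decodes cleanly. VALID
Stream 2: error at byte offset 10. INVALID
Stream 3: error at byte offset 6. INVALID
Stream 4: error at byte offset 6. INVALID
Stream 5: error at byte offset 2. INVALID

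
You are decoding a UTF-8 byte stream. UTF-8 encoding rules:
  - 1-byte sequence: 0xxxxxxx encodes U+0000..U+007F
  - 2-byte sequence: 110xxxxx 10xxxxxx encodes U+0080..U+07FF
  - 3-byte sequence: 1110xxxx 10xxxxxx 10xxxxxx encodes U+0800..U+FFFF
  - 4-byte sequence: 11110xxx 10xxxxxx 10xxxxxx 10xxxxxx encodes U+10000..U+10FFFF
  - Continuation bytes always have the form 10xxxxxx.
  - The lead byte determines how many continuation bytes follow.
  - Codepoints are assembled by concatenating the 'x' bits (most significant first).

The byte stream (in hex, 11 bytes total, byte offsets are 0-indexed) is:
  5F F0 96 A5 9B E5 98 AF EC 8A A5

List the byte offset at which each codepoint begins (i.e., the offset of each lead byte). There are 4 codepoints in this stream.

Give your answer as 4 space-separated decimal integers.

Byte[0]=5F: 1-byte ASCII. cp=U+005F
Byte[1]=F0: 4-byte lead, need 3 cont bytes. acc=0x0
Byte[2]=96: continuation. acc=(acc<<6)|0x16=0x16
Byte[3]=A5: continuation. acc=(acc<<6)|0x25=0x5A5
Byte[4]=9B: continuation. acc=(acc<<6)|0x1B=0x1695B
Completed: cp=U+1695B (starts at byte 1)
Byte[5]=E5: 3-byte lead, need 2 cont bytes. acc=0x5
Byte[6]=98: continuation. acc=(acc<<6)|0x18=0x158
Byte[7]=AF: continuation. acc=(acc<<6)|0x2F=0x562F
Completed: cp=U+562F (starts at byte 5)
Byte[8]=EC: 3-byte lead, need 2 cont bytes. acc=0xC
Byte[9]=8A: continuation. acc=(acc<<6)|0x0A=0x30A
Byte[10]=A5: continuation. acc=(acc<<6)|0x25=0xC2A5
Completed: cp=U+C2A5 (starts at byte 8)

Answer: 0 1 5 8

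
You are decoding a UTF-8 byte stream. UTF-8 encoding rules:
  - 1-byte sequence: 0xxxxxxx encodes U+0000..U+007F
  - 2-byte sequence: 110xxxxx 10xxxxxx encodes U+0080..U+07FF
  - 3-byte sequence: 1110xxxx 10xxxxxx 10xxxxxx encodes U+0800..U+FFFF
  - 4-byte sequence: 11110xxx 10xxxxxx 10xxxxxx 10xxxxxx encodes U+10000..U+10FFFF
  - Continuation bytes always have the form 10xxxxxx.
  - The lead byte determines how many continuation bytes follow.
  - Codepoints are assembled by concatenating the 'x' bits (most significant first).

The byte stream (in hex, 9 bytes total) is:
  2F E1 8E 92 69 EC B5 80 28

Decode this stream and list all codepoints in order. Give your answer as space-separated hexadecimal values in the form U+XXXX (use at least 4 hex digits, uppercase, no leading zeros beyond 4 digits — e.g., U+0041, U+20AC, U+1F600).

Answer: U+002F U+1392 U+0069 U+CD40 U+0028

Derivation:
Byte[0]=2F: 1-byte ASCII. cp=U+002F
Byte[1]=E1: 3-byte lead, need 2 cont bytes. acc=0x1
Byte[2]=8E: continuation. acc=(acc<<6)|0x0E=0x4E
Byte[3]=92: continuation. acc=(acc<<6)|0x12=0x1392
Completed: cp=U+1392 (starts at byte 1)
Byte[4]=69: 1-byte ASCII. cp=U+0069
Byte[5]=EC: 3-byte lead, need 2 cont bytes. acc=0xC
Byte[6]=B5: continuation. acc=(acc<<6)|0x35=0x335
Byte[7]=80: continuation. acc=(acc<<6)|0x00=0xCD40
Completed: cp=U+CD40 (starts at byte 5)
Byte[8]=28: 1-byte ASCII. cp=U+0028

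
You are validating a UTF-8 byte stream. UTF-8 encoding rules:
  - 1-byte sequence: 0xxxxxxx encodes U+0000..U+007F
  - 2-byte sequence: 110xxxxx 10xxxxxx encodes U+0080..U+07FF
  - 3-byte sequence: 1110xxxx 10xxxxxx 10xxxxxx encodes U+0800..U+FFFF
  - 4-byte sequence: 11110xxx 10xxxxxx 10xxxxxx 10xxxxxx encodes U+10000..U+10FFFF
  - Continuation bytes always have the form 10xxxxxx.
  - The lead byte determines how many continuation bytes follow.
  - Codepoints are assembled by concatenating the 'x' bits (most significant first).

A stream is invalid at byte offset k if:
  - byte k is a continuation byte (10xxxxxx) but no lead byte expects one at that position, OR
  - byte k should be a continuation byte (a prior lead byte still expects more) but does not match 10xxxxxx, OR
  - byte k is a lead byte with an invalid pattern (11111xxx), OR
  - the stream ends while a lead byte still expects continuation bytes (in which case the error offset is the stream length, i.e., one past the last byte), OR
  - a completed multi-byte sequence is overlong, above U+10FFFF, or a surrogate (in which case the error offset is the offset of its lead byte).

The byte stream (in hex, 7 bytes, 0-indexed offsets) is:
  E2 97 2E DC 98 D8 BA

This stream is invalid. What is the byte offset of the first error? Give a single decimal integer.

Byte[0]=E2: 3-byte lead, need 2 cont bytes. acc=0x2
Byte[1]=97: continuation. acc=(acc<<6)|0x17=0x97
Byte[2]=2E: expected 10xxxxxx continuation. INVALID

Answer: 2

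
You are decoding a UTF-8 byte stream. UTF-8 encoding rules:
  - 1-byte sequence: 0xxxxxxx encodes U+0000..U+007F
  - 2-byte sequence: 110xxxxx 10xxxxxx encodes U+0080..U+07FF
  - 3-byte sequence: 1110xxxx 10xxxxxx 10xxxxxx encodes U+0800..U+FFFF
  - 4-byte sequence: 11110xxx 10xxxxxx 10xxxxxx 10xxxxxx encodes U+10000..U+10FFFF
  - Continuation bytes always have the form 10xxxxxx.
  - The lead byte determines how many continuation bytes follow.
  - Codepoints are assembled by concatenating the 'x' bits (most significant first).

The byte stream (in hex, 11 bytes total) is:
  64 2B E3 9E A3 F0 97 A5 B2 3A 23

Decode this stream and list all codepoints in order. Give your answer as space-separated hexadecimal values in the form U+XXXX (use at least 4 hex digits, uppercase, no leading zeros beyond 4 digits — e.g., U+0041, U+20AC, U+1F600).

Byte[0]=64: 1-byte ASCII. cp=U+0064
Byte[1]=2B: 1-byte ASCII. cp=U+002B
Byte[2]=E3: 3-byte lead, need 2 cont bytes. acc=0x3
Byte[3]=9E: continuation. acc=(acc<<6)|0x1E=0xDE
Byte[4]=A3: continuation. acc=(acc<<6)|0x23=0x37A3
Completed: cp=U+37A3 (starts at byte 2)
Byte[5]=F0: 4-byte lead, need 3 cont bytes. acc=0x0
Byte[6]=97: continuation. acc=(acc<<6)|0x17=0x17
Byte[7]=A5: continuation. acc=(acc<<6)|0x25=0x5E5
Byte[8]=B2: continuation. acc=(acc<<6)|0x32=0x17972
Completed: cp=U+17972 (starts at byte 5)
Byte[9]=3A: 1-byte ASCII. cp=U+003A
Byte[10]=23: 1-byte ASCII. cp=U+0023

Answer: U+0064 U+002B U+37A3 U+17972 U+003A U+0023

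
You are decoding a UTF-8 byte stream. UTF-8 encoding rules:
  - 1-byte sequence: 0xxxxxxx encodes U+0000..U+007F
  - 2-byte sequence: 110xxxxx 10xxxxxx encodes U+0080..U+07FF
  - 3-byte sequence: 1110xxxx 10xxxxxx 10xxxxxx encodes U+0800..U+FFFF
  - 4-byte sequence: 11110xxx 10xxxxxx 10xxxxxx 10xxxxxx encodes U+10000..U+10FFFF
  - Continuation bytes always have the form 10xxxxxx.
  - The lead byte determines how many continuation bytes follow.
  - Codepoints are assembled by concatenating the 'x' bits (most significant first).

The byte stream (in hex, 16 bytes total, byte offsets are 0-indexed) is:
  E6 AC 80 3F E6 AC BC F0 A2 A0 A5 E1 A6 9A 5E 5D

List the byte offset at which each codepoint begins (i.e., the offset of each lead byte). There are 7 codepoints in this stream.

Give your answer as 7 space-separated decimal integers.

Byte[0]=E6: 3-byte lead, need 2 cont bytes. acc=0x6
Byte[1]=AC: continuation. acc=(acc<<6)|0x2C=0x1AC
Byte[2]=80: continuation. acc=(acc<<6)|0x00=0x6B00
Completed: cp=U+6B00 (starts at byte 0)
Byte[3]=3F: 1-byte ASCII. cp=U+003F
Byte[4]=E6: 3-byte lead, need 2 cont bytes. acc=0x6
Byte[5]=AC: continuation. acc=(acc<<6)|0x2C=0x1AC
Byte[6]=BC: continuation. acc=(acc<<6)|0x3C=0x6B3C
Completed: cp=U+6B3C (starts at byte 4)
Byte[7]=F0: 4-byte lead, need 3 cont bytes. acc=0x0
Byte[8]=A2: continuation. acc=(acc<<6)|0x22=0x22
Byte[9]=A0: continuation. acc=(acc<<6)|0x20=0x8A0
Byte[10]=A5: continuation. acc=(acc<<6)|0x25=0x22825
Completed: cp=U+22825 (starts at byte 7)
Byte[11]=E1: 3-byte lead, need 2 cont bytes. acc=0x1
Byte[12]=A6: continuation. acc=(acc<<6)|0x26=0x66
Byte[13]=9A: continuation. acc=(acc<<6)|0x1A=0x199A
Completed: cp=U+199A (starts at byte 11)
Byte[14]=5E: 1-byte ASCII. cp=U+005E
Byte[15]=5D: 1-byte ASCII. cp=U+005D

Answer: 0 3 4 7 11 14 15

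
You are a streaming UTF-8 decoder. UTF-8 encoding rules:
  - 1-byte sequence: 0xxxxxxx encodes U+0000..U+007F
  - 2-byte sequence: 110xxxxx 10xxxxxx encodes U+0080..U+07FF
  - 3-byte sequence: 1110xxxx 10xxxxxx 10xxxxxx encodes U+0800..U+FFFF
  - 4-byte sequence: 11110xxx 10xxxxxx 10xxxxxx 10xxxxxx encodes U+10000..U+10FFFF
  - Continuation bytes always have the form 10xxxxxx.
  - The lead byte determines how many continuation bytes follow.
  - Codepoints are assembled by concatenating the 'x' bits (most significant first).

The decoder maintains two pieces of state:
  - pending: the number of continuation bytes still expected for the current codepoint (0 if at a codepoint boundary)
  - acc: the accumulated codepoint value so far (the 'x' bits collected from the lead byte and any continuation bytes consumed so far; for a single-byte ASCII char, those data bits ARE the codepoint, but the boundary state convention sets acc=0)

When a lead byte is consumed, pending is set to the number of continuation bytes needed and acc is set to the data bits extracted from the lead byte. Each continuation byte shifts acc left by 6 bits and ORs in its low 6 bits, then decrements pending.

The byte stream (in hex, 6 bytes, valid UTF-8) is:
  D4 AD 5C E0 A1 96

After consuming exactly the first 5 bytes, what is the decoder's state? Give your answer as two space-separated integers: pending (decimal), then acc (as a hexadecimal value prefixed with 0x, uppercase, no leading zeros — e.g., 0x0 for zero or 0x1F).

Byte[0]=D4: 2-byte lead. pending=1, acc=0x14
Byte[1]=AD: continuation. acc=(acc<<6)|0x2D=0x52D, pending=0
Byte[2]=5C: 1-byte. pending=0, acc=0x0
Byte[3]=E0: 3-byte lead. pending=2, acc=0x0
Byte[4]=A1: continuation. acc=(acc<<6)|0x21=0x21, pending=1

Answer: 1 0x21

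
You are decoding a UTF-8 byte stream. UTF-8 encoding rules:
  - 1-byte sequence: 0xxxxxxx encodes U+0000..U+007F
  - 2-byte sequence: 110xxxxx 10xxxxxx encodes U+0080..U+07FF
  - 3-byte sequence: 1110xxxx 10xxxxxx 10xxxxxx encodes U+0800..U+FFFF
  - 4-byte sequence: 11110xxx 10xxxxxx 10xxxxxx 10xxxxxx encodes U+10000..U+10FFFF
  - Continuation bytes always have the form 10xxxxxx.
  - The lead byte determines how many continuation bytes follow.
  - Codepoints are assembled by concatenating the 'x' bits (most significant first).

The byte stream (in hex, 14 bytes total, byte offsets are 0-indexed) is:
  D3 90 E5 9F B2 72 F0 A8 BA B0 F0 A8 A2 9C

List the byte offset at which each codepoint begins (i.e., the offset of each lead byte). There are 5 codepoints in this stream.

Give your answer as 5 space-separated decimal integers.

Byte[0]=D3: 2-byte lead, need 1 cont bytes. acc=0x13
Byte[1]=90: continuation. acc=(acc<<6)|0x10=0x4D0
Completed: cp=U+04D0 (starts at byte 0)
Byte[2]=E5: 3-byte lead, need 2 cont bytes. acc=0x5
Byte[3]=9F: continuation. acc=(acc<<6)|0x1F=0x15F
Byte[4]=B2: continuation. acc=(acc<<6)|0x32=0x57F2
Completed: cp=U+57F2 (starts at byte 2)
Byte[5]=72: 1-byte ASCII. cp=U+0072
Byte[6]=F0: 4-byte lead, need 3 cont bytes. acc=0x0
Byte[7]=A8: continuation. acc=(acc<<6)|0x28=0x28
Byte[8]=BA: continuation. acc=(acc<<6)|0x3A=0xA3A
Byte[9]=B0: continuation. acc=(acc<<6)|0x30=0x28EB0
Completed: cp=U+28EB0 (starts at byte 6)
Byte[10]=F0: 4-byte lead, need 3 cont bytes. acc=0x0
Byte[11]=A8: continuation. acc=(acc<<6)|0x28=0x28
Byte[12]=A2: continuation. acc=(acc<<6)|0x22=0xA22
Byte[13]=9C: continuation. acc=(acc<<6)|0x1C=0x2889C
Completed: cp=U+2889C (starts at byte 10)

Answer: 0 2 5 6 10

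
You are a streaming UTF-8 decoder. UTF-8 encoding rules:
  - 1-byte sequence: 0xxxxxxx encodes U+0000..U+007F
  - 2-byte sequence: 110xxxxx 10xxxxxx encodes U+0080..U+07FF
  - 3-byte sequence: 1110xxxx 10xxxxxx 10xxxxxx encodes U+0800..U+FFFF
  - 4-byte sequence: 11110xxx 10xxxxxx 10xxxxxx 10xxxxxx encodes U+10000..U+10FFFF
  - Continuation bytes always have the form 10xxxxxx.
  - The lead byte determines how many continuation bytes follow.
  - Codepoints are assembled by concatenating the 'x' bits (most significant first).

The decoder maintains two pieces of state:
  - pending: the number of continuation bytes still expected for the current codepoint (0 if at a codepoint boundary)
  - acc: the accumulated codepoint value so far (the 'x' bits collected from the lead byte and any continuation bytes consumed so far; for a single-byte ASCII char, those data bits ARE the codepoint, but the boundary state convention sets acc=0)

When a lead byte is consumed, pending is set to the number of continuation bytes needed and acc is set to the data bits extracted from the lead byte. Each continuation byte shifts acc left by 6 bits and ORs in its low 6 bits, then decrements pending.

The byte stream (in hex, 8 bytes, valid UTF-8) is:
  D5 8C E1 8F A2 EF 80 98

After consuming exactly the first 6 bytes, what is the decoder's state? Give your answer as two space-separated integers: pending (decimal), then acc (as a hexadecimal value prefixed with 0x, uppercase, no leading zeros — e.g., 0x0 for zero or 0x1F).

Answer: 2 0xF

Derivation:
Byte[0]=D5: 2-byte lead. pending=1, acc=0x15
Byte[1]=8C: continuation. acc=(acc<<6)|0x0C=0x54C, pending=0
Byte[2]=E1: 3-byte lead. pending=2, acc=0x1
Byte[3]=8F: continuation. acc=(acc<<6)|0x0F=0x4F, pending=1
Byte[4]=A2: continuation. acc=(acc<<6)|0x22=0x13E2, pending=0
Byte[5]=EF: 3-byte lead. pending=2, acc=0xF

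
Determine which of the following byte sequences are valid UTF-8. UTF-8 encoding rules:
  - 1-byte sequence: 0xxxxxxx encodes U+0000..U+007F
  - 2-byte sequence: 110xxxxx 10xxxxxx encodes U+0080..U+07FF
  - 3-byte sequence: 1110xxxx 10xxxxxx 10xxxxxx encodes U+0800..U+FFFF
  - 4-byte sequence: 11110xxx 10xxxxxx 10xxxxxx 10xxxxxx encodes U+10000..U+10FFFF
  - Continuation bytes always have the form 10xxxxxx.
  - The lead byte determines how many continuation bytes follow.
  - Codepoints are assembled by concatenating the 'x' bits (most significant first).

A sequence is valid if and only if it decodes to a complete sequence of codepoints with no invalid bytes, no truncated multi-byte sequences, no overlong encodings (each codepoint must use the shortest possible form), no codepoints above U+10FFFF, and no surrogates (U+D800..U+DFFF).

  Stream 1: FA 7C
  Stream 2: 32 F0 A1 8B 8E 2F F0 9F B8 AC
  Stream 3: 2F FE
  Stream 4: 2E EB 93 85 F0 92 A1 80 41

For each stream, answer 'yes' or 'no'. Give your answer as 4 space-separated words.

Stream 1: error at byte offset 0. INVALID
Stream 2: decodes cleanly. VALID
Stream 3: error at byte offset 1. INVALID
Stream 4: decodes cleanly. VALID

Answer: no yes no yes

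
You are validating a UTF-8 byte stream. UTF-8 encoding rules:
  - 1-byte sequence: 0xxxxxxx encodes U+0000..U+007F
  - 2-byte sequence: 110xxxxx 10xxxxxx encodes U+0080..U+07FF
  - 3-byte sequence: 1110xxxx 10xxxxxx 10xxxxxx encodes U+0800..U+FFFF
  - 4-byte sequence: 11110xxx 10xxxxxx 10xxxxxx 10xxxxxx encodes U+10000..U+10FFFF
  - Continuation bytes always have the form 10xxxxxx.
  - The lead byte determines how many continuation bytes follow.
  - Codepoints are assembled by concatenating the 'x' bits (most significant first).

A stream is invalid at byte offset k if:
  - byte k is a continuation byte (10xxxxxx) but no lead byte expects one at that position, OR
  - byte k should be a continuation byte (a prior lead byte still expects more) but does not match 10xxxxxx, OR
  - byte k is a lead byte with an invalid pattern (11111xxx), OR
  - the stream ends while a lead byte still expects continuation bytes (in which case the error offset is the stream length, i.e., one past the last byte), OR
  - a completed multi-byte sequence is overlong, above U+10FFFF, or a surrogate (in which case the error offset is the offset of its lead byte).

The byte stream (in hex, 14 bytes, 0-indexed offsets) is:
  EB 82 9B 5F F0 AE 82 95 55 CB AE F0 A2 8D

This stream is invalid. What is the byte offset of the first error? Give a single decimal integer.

Answer: 14

Derivation:
Byte[0]=EB: 3-byte lead, need 2 cont bytes. acc=0xB
Byte[1]=82: continuation. acc=(acc<<6)|0x02=0x2C2
Byte[2]=9B: continuation. acc=(acc<<6)|0x1B=0xB09B
Completed: cp=U+B09B (starts at byte 0)
Byte[3]=5F: 1-byte ASCII. cp=U+005F
Byte[4]=F0: 4-byte lead, need 3 cont bytes. acc=0x0
Byte[5]=AE: continuation. acc=(acc<<6)|0x2E=0x2E
Byte[6]=82: continuation. acc=(acc<<6)|0x02=0xB82
Byte[7]=95: continuation. acc=(acc<<6)|0x15=0x2E095
Completed: cp=U+2E095 (starts at byte 4)
Byte[8]=55: 1-byte ASCII. cp=U+0055
Byte[9]=CB: 2-byte lead, need 1 cont bytes. acc=0xB
Byte[10]=AE: continuation. acc=(acc<<6)|0x2E=0x2EE
Completed: cp=U+02EE (starts at byte 9)
Byte[11]=F0: 4-byte lead, need 3 cont bytes. acc=0x0
Byte[12]=A2: continuation. acc=(acc<<6)|0x22=0x22
Byte[13]=8D: continuation. acc=(acc<<6)|0x0D=0x88D
Byte[14]: stream ended, expected continuation. INVALID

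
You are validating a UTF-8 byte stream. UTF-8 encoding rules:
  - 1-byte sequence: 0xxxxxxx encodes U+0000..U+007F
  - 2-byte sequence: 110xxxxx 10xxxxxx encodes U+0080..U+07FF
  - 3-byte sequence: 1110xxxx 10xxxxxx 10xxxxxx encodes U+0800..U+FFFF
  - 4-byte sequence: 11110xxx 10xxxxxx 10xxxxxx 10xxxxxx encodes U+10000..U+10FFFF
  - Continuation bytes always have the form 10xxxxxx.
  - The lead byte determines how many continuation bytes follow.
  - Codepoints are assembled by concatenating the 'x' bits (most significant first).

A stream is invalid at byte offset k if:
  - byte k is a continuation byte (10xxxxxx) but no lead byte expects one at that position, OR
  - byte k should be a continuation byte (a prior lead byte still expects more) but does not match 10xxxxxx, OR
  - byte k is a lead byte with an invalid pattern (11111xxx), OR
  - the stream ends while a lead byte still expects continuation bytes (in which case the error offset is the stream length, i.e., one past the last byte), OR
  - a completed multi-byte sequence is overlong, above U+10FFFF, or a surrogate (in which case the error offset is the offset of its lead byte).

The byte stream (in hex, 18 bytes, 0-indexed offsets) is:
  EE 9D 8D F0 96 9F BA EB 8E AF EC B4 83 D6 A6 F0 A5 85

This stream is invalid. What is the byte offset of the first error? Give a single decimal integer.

Byte[0]=EE: 3-byte lead, need 2 cont bytes. acc=0xE
Byte[1]=9D: continuation. acc=(acc<<6)|0x1D=0x39D
Byte[2]=8D: continuation. acc=(acc<<6)|0x0D=0xE74D
Completed: cp=U+E74D (starts at byte 0)
Byte[3]=F0: 4-byte lead, need 3 cont bytes. acc=0x0
Byte[4]=96: continuation. acc=(acc<<6)|0x16=0x16
Byte[5]=9F: continuation. acc=(acc<<6)|0x1F=0x59F
Byte[6]=BA: continuation. acc=(acc<<6)|0x3A=0x167FA
Completed: cp=U+167FA (starts at byte 3)
Byte[7]=EB: 3-byte lead, need 2 cont bytes. acc=0xB
Byte[8]=8E: continuation. acc=(acc<<6)|0x0E=0x2CE
Byte[9]=AF: continuation. acc=(acc<<6)|0x2F=0xB3AF
Completed: cp=U+B3AF (starts at byte 7)
Byte[10]=EC: 3-byte lead, need 2 cont bytes. acc=0xC
Byte[11]=B4: continuation. acc=(acc<<6)|0x34=0x334
Byte[12]=83: continuation. acc=(acc<<6)|0x03=0xCD03
Completed: cp=U+CD03 (starts at byte 10)
Byte[13]=D6: 2-byte lead, need 1 cont bytes. acc=0x16
Byte[14]=A6: continuation. acc=(acc<<6)|0x26=0x5A6
Completed: cp=U+05A6 (starts at byte 13)
Byte[15]=F0: 4-byte lead, need 3 cont bytes. acc=0x0
Byte[16]=A5: continuation. acc=(acc<<6)|0x25=0x25
Byte[17]=85: continuation. acc=(acc<<6)|0x05=0x945
Byte[18]: stream ended, expected continuation. INVALID

Answer: 18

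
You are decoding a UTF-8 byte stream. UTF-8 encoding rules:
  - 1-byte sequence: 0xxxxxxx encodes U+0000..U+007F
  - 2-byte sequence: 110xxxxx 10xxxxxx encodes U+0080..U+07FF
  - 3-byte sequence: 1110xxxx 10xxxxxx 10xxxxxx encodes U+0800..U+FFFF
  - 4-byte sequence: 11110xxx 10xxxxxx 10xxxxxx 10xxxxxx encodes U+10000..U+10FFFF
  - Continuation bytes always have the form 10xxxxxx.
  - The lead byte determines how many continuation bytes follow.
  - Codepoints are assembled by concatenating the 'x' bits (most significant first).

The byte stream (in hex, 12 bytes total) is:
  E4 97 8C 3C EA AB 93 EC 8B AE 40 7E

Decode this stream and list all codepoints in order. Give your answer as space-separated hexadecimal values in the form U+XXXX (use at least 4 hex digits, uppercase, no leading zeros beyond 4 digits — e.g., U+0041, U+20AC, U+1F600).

Answer: U+45CC U+003C U+AAD3 U+C2EE U+0040 U+007E

Derivation:
Byte[0]=E4: 3-byte lead, need 2 cont bytes. acc=0x4
Byte[1]=97: continuation. acc=(acc<<6)|0x17=0x117
Byte[2]=8C: continuation. acc=(acc<<6)|0x0C=0x45CC
Completed: cp=U+45CC (starts at byte 0)
Byte[3]=3C: 1-byte ASCII. cp=U+003C
Byte[4]=EA: 3-byte lead, need 2 cont bytes. acc=0xA
Byte[5]=AB: continuation. acc=(acc<<6)|0x2B=0x2AB
Byte[6]=93: continuation. acc=(acc<<6)|0x13=0xAAD3
Completed: cp=U+AAD3 (starts at byte 4)
Byte[7]=EC: 3-byte lead, need 2 cont bytes. acc=0xC
Byte[8]=8B: continuation. acc=(acc<<6)|0x0B=0x30B
Byte[9]=AE: continuation. acc=(acc<<6)|0x2E=0xC2EE
Completed: cp=U+C2EE (starts at byte 7)
Byte[10]=40: 1-byte ASCII. cp=U+0040
Byte[11]=7E: 1-byte ASCII. cp=U+007E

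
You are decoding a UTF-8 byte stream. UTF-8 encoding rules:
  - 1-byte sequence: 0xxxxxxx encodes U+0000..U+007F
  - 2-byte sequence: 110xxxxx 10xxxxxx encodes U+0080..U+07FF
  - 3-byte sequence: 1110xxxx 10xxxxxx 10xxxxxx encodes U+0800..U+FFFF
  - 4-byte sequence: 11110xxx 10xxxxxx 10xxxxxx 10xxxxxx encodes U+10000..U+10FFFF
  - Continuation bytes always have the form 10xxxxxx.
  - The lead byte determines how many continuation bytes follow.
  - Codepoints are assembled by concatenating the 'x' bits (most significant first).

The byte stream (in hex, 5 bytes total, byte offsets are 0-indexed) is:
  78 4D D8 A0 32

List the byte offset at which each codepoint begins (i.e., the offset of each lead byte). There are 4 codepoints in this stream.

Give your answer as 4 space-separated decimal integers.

Answer: 0 1 2 4

Derivation:
Byte[0]=78: 1-byte ASCII. cp=U+0078
Byte[1]=4D: 1-byte ASCII. cp=U+004D
Byte[2]=D8: 2-byte lead, need 1 cont bytes. acc=0x18
Byte[3]=A0: continuation. acc=(acc<<6)|0x20=0x620
Completed: cp=U+0620 (starts at byte 2)
Byte[4]=32: 1-byte ASCII. cp=U+0032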